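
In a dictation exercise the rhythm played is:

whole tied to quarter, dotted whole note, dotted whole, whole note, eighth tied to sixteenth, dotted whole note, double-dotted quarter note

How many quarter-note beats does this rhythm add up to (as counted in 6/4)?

29.5

One quarter-note beat = 4 sixteenth notes.
In sixteenth notes: whole tied to quarter (whole + quarter) = 20; dotted whole note = 24; dotted whole = 24; whole note = 16; eighth tied to sixteenth (eighth + sixteenth) = 3; dotted whole note = 24; double-dotted quarter note = 7.
Adding: 20 + 24 + 24 + 16 + 3 + 24 + 7 = 118.
118 ÷ 4 = 29.5 beats.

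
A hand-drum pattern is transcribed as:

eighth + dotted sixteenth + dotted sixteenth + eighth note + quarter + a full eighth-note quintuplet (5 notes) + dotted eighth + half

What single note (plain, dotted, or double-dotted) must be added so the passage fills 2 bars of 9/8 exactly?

2 bars of 9/8 = 72 thirty-second notes.
Working in thirty-second notes: eighth = 4; dotted sixteenth = 3; dotted sixteenth = 3; eighth note = 4; quarter = 8; a full eighth-note quintuplet (5 notes) (five quintuplet eighths span one half) = 16; dotted eighth = 6; half = 16.
Adding: 4 + 3 + 3 + 4 + 8 + 16 + 6 + 16 = 60.
Remaining: 72 − 60 = 12 thirty-second notes, which is a dotted quarter note.

dotted quarter note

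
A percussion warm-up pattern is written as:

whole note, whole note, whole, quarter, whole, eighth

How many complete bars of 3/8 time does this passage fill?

One bar of 3/8 = 3 eighth notes.
In eighth notes: whole note = 8; whole note = 8; whole = 8; quarter = 2; whole = 8; eighth = 1.
Total: 8 + 8 + 8 + 2 + 8 + 1 = 35.
35 ÷ 3 = 11 complete bars with 2 left over.

11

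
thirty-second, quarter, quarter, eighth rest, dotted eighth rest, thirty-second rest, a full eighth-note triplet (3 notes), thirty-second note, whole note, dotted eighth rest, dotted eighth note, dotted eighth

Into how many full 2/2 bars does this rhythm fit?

2

One bar of 2/2 = 32 thirty-second notes.
Each duration in thirty-second notes: thirty-second = 1; quarter = 8; quarter = 8; eighth rest = 4; dotted eighth rest = 6; thirty-second rest = 1; a full eighth-note triplet (3 notes) (three triplet eighths span one quarter) = 8; thirty-second note = 1; whole note = 32; dotted eighth rest = 6; dotted eighth note = 6; dotted eighth = 6.
Adding: 1 + 8 + 8 + 4 + 6 + 1 + 8 + 1 + 32 + 6 + 6 + 6 = 87.
87 ÷ 32 = 2 complete bars with 23 left over.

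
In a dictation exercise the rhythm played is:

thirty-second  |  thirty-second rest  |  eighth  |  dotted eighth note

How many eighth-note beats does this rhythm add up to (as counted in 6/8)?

3

One eighth-note beat = 4 thirty-second notes.
Convert each value to thirty-second notes: thirty-second = 1; thirty-second rest = 1; eighth = 4; dotted eighth note = 6.
Adding: 1 + 1 + 4 + 6 = 12.
12 ÷ 4 = 3 beats.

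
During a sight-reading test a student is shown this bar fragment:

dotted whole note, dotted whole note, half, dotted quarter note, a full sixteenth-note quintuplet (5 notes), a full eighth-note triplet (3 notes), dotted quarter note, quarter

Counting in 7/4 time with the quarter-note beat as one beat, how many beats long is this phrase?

One quarter-note beat = 2 eighth notes.
Express everything in eighth notes: dotted whole note = 12; dotted whole note = 12; half = 4; dotted quarter note = 3; a full sixteenth-note quintuplet (5 notes) (five quintuplet sixteenths span one quarter) = 2; a full eighth-note triplet (3 notes) (three triplet eighths span one quarter) = 2; dotted quarter note = 3; quarter = 2.
Adding: 12 + 12 + 4 + 3 + 2 + 2 + 3 + 2 = 40.
40 ÷ 2 = 20 beats.

20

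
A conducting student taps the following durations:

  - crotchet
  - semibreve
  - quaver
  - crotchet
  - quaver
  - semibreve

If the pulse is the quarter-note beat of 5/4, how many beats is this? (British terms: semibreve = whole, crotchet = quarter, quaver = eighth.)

One quarter-note beat = 2 eighth notes.
Convert each value to eighth notes: crotchet = 2; semibreve = 8; quaver = 1; crotchet = 2; quaver = 1; semibreve = 8.
Total: 2 + 8 + 1 + 2 + 1 + 8 = 22.
22 ÷ 2 = 11 beats.

11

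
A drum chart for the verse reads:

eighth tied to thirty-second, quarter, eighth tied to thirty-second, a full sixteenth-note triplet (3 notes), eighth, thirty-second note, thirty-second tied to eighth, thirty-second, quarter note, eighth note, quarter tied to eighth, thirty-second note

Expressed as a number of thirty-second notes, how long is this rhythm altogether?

58

Working in thirty-second notes: eighth tied to thirty-second (eighth + thirty-second) = 5; quarter = 8; eighth tied to thirty-second (eighth + thirty-second) = 5; a full sixteenth-note triplet (3 notes) (three triplet sixteenths span one eighth) = 4; eighth = 4; thirty-second note = 1; thirty-second tied to eighth (thirty-second + eighth) = 5; thirty-second = 1; quarter note = 8; eighth note = 4; quarter tied to eighth (quarter + eighth) = 12; thirty-second note = 1.
Adding: 5 + 8 + 5 + 4 + 4 + 1 + 5 + 1 + 8 + 4 + 12 + 1 = 58 thirty-second notes.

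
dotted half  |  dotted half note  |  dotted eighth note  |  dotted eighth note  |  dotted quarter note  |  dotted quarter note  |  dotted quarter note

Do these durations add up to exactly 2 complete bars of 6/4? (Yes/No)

One bar of 6/4 = 24 sixteenth notes, so 2 bars = 48.
Each duration in sixteenth notes: dotted half = 12; dotted half note = 12; dotted eighth note = 3; dotted eighth note = 3; dotted quarter note = 6; dotted quarter note = 6; dotted quarter note = 6.
Adding: 12 + 12 + 3 + 3 + 6 + 6 + 6 = 48.
48 equals 48, so the answer is Yes.

Yes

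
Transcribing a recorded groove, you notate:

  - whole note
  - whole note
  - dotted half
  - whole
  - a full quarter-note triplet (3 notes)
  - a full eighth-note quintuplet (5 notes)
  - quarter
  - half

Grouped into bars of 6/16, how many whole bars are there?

14

One bar of 6/16 = 3 eighth notes.
Express everything in eighth notes: whole note = 8; whole note = 8; dotted half = 6; whole = 8; a full quarter-note triplet (3 notes) (three triplet quarters span one half) = 4; a full eighth-note quintuplet (5 notes) (five quintuplet eighths span one half) = 4; quarter = 2; half = 4.
Adding: 8 + 8 + 6 + 8 + 4 + 4 + 2 + 4 = 44.
44 ÷ 3 = 14 complete bars with 2 left over.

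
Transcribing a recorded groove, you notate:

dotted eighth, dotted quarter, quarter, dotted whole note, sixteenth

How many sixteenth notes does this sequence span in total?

38

In sixteenth notes: dotted eighth = 3; dotted quarter = 6; quarter = 4; dotted whole note = 24; sixteenth = 1.
Adding: 3 + 6 + 4 + 24 + 1 = 38 sixteenth notes.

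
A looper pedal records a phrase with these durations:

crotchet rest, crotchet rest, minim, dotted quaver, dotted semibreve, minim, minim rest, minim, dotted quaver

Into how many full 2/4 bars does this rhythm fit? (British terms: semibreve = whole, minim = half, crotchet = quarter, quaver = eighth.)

One bar of 2/4 = 8 sixteenth notes.
Convert each value to sixteenth notes: crotchet rest = 4; crotchet rest = 4; minim = 8; dotted quaver = 3; dotted semibreve = 24; minim = 8; minim rest = 8; minim = 8; dotted quaver = 3.
Altogether 4 + 4 + 8 + 3 + 24 + 8 + 8 + 8 + 3 = 70.
70 ÷ 8 = 8 complete bars with 6 left over.

8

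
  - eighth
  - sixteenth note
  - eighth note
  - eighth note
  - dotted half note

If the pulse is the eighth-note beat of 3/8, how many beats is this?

9.5

One eighth-note beat = 2 sixteenth notes.
Express everything in sixteenth notes: eighth = 2; sixteenth note = 1; eighth note = 2; eighth note = 2; dotted half note = 12.
Altogether 2 + 1 + 2 + 2 + 12 = 19.
19 ÷ 2 = 9.5 beats.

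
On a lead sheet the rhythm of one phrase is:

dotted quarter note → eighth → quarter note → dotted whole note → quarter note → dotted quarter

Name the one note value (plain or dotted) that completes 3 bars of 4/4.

3 bars of 4/4 = 24 eighth notes.
Working in eighth notes: dotted quarter note = 3; eighth = 1; quarter note = 2; dotted whole note = 12; quarter note = 2; dotted quarter = 3.
Altogether 3 + 1 + 2 + 12 + 2 + 3 = 23.
Remaining: 24 − 23 = 1 eighth note, which is a eighth note.

eighth note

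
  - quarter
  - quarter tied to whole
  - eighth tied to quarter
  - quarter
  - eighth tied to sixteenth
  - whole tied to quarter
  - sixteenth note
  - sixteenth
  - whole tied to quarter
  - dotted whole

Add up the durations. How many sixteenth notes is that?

Convert each value to sixteenth notes: quarter = 4; quarter tied to whole (quarter + whole) = 20; eighth tied to quarter (eighth + quarter) = 6; quarter = 4; eighth tied to sixteenth (eighth + sixteenth) = 3; whole tied to quarter (whole + quarter) = 20; sixteenth note = 1; sixteenth = 1; whole tied to quarter (whole + quarter) = 20; dotted whole = 24.
Total: 4 + 20 + 6 + 4 + 3 + 20 + 1 + 1 + 20 + 24 = 103 sixteenth notes.

103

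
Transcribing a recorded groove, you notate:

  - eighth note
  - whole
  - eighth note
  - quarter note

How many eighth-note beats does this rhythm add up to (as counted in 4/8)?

12

One eighth-note beat = 2 sixteenth notes.
Express everything in sixteenth notes: eighth note = 2; whole = 16; eighth note = 2; quarter note = 4.
Total: 2 + 16 + 2 + 4 = 24.
24 ÷ 2 = 12 beats.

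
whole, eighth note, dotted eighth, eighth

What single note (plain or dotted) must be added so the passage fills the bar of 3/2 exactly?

sixteenth note

The bar of 3/2 = 24 sixteenth notes.
Express everything in sixteenth notes: whole = 16; eighth note = 2; dotted eighth = 3; eighth = 2.
Adding: 16 + 2 + 3 + 2 = 23.
Remaining: 24 − 23 = 1 sixteenth note, which is a sixteenth note.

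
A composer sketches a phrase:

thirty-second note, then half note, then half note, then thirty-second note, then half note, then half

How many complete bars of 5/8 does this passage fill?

3

One bar of 5/8 = 20 thirty-second notes.
Working in thirty-second notes: thirty-second note = 1; half note = 16; half note = 16; thirty-second note = 1; half note = 16; half = 16.
Adding: 1 + 16 + 16 + 1 + 16 + 16 = 66.
66 ÷ 20 = 3 complete bars with 6 left over.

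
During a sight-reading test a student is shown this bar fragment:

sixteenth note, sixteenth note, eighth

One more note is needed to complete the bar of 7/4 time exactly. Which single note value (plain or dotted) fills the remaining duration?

The bar of 7/4 = 28 sixteenth notes.
Each duration in sixteenth notes: sixteenth note = 1; sixteenth note = 1; eighth = 2.
Total: 1 + 1 + 2 = 4.
Remaining: 28 − 4 = 24 sixteenth notes, which is a dotted whole note.

dotted whole note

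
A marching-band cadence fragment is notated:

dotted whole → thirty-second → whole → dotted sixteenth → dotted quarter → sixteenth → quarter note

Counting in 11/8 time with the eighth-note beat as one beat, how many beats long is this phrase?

One eighth-note beat = 4 thirty-second notes.
Each duration in thirty-second notes: dotted whole = 48; thirty-second = 1; whole = 32; dotted sixteenth = 3; dotted quarter = 12; sixteenth = 2; quarter note = 8.
Total: 48 + 1 + 32 + 3 + 12 + 2 + 8 = 106.
106 ÷ 4 = 26.5 beats.

26.5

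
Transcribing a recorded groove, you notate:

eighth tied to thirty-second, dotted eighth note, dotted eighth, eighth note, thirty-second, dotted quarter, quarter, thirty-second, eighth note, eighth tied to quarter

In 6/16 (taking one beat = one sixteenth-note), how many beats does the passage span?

One sixteenth-note beat = 2 thirty-second notes.
Working in thirty-second notes: eighth tied to thirty-second (eighth + thirty-second) = 5; dotted eighth note = 6; dotted eighth = 6; eighth note = 4; thirty-second = 1; dotted quarter = 12; quarter = 8; thirty-second = 1; eighth note = 4; eighth tied to quarter (eighth + quarter) = 12.
Adding: 5 + 6 + 6 + 4 + 1 + 12 + 8 + 1 + 4 + 12 = 59.
59 ÷ 2 = 29.5 beats.

29.5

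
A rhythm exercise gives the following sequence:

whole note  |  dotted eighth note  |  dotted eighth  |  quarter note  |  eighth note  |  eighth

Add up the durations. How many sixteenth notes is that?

Convert each value to sixteenth notes: whole note = 16; dotted eighth note = 3; dotted eighth = 3; quarter note = 4; eighth note = 2; eighth = 2.
Altogether 16 + 3 + 3 + 4 + 2 + 2 = 30 sixteenth notes.

30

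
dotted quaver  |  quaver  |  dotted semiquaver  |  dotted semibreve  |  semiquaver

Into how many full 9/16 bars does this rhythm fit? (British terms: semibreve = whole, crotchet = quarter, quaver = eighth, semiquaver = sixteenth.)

One bar of 9/16 = 18 thirty-second notes.
Each duration in thirty-second notes: dotted quaver = 6; quaver = 4; dotted semiquaver = 3; dotted semibreve = 48; semiquaver = 2.
Total: 6 + 4 + 3 + 48 + 2 = 63.
63 ÷ 18 = 3 complete bars with 9 left over.

3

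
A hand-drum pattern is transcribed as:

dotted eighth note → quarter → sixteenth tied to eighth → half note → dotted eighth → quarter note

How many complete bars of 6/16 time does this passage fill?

4

One bar of 6/16 = 6 sixteenth notes.
Express everything in sixteenth notes: dotted eighth note = 3; quarter = 4; sixteenth tied to eighth (sixteenth + eighth) = 3; half note = 8; dotted eighth = 3; quarter note = 4.
Sum: 3 + 4 + 3 + 8 + 3 + 4 = 25.
25 ÷ 6 = 4 complete bars with 1 left over.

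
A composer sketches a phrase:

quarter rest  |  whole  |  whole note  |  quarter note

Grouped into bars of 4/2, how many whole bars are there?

1

One bar of 4/2 = 8 quarter notes.
Express everything in quarter notes: quarter rest = 1; whole = 4; whole note = 4; quarter note = 1.
Sum: 1 + 4 + 4 + 1 = 10.
10 ÷ 8 = 1 complete bar with 2 left over.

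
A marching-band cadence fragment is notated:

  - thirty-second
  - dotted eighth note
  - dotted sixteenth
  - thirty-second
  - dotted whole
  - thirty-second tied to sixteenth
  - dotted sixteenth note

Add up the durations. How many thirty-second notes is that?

Working in thirty-second notes: thirty-second = 1; dotted eighth note = 6; dotted sixteenth = 3; thirty-second = 1; dotted whole = 48; thirty-second tied to sixteenth (thirty-second + sixteenth) = 3; dotted sixteenth note = 3.
Total: 1 + 6 + 3 + 1 + 48 + 3 + 3 = 65 thirty-second notes.

65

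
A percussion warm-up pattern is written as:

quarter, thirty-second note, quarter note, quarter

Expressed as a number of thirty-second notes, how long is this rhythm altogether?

25

Each duration in thirty-second notes: quarter = 8; thirty-second note = 1; quarter note = 8; quarter = 8.
Adding: 8 + 1 + 8 + 8 = 25 thirty-second notes.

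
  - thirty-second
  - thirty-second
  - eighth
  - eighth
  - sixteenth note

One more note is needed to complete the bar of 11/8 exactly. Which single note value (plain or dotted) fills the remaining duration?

whole note

The bar of 11/8 = 44 thirty-second notes.
Each duration in thirty-second notes: thirty-second = 1; thirty-second = 1; eighth = 4; eighth = 4; sixteenth note = 2.
Total: 1 + 1 + 4 + 4 + 2 = 12.
Remaining: 44 − 12 = 32 thirty-second notes, which is a whole note.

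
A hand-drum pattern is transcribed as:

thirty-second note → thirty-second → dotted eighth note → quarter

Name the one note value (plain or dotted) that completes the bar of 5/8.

eighth note

The bar of 5/8 = 20 thirty-second notes.
Each duration in thirty-second notes: thirty-second note = 1; thirty-second = 1; dotted eighth note = 6; quarter = 8.
Sum: 1 + 1 + 6 + 8 = 16.
Remaining: 20 − 16 = 4 thirty-second notes, which is a eighth note.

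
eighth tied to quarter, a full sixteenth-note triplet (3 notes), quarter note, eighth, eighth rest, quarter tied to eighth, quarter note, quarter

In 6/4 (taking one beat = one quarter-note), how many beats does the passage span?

One quarter-note beat = 2 eighth notes.
In eighth notes: eighth tied to quarter (eighth + quarter) = 3; a full sixteenth-note triplet (3 notes) (three triplet sixteenths span one eighth) = 1; quarter note = 2; eighth = 1; eighth rest = 1; quarter tied to eighth (quarter + eighth) = 3; quarter note = 2; quarter = 2.
Sum: 3 + 1 + 2 + 1 + 1 + 3 + 2 + 2 = 15.
15 ÷ 2 = 7.5 beats.

7.5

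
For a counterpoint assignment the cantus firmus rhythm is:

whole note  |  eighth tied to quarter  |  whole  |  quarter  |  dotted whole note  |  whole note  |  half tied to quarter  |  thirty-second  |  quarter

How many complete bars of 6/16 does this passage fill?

One bar of 6/16 = 12 thirty-second notes.
Convert each value to thirty-second notes: whole note = 32; eighth tied to quarter (eighth + quarter) = 12; whole = 32; quarter = 8; dotted whole note = 48; whole note = 32; half tied to quarter (half + quarter) = 24; thirty-second = 1; quarter = 8.
Adding: 32 + 12 + 32 + 8 + 48 + 32 + 24 + 1 + 8 = 197.
197 ÷ 12 = 16 complete bars with 5 left over.

16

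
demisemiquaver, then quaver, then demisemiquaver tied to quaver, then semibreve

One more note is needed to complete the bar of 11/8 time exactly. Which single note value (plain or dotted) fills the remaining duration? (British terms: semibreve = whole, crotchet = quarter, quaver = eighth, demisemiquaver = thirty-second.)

sixteenth note

The bar of 11/8 = 44 thirty-second notes.
Convert each value to thirty-second notes: demisemiquaver = 1; quaver = 4; demisemiquaver tied to quaver (demisemiquaver + quaver) = 5; semibreve = 32.
Altogether 1 + 4 + 5 + 32 = 42.
Remaining: 44 − 42 = 2 thirty-second notes, which is a sixteenth note.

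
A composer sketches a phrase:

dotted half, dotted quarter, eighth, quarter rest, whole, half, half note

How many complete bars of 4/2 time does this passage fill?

One bar of 4/2 = 16 eighth notes.
In eighth notes: dotted half = 6; dotted quarter = 3; eighth = 1; quarter rest = 2; whole = 8; half = 4; half note = 4.
Altogether 6 + 3 + 1 + 2 + 8 + 4 + 4 = 28.
28 ÷ 16 = 1 complete bar with 12 left over.

1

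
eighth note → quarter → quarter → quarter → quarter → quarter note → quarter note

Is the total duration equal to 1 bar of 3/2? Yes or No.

No

One bar of 3/2 = 12 eighth notes.
Express everything in eighth notes: eighth note = 1; quarter = 2; quarter = 2; quarter = 2; quarter = 2; quarter note = 2; quarter note = 2.
Sum: 1 + 2 + 2 + 2 + 2 + 2 + 2 = 13.
13 exceeds 12, so the answer is No.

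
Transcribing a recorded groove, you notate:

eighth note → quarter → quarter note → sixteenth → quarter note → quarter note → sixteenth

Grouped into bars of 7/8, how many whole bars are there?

1

One bar of 7/8 = 14 sixteenth notes.
Working in sixteenth notes: eighth note = 2; quarter = 4; quarter note = 4; sixteenth = 1; quarter note = 4; quarter note = 4; sixteenth = 1.
Total: 2 + 4 + 4 + 1 + 4 + 4 + 1 = 20.
20 ÷ 14 = 1 complete bar with 6 left over.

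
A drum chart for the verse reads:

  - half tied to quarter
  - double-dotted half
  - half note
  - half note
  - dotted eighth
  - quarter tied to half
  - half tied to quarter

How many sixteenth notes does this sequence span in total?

69

In sixteenth notes: half tied to quarter (half + quarter) = 12; double-dotted half = 14; half note = 8; half note = 8; dotted eighth = 3; quarter tied to half (quarter + half) = 12; half tied to quarter (half + quarter) = 12.
Altogether 12 + 14 + 8 + 8 + 3 + 12 + 12 = 69 sixteenth notes.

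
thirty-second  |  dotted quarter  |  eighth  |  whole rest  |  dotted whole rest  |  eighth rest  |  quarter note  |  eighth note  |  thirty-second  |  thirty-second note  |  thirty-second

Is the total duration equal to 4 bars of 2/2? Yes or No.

No

One bar of 2/2 = 32 thirty-second notes, so 4 bars = 128.
In thirty-second notes: thirty-second = 1; dotted quarter = 12; eighth = 4; whole rest = 32; dotted whole rest = 48; eighth rest = 4; quarter note = 8; eighth note = 4; thirty-second = 1; thirty-second note = 1; thirty-second = 1.
Adding: 1 + 12 + 4 + 32 + 48 + 4 + 8 + 4 + 1 + 1 + 1 = 116.
116 falls short of 128, so the answer is No.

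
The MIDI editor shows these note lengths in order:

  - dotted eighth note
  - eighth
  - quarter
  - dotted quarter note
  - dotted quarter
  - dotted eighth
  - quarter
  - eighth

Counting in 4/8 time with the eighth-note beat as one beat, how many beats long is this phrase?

15

One eighth-note beat = 2 sixteenth notes.
Express everything in sixteenth notes: dotted eighth note = 3; eighth = 2; quarter = 4; dotted quarter note = 6; dotted quarter = 6; dotted eighth = 3; quarter = 4; eighth = 2.
Sum: 3 + 2 + 4 + 6 + 6 + 3 + 4 + 2 = 30.
30 ÷ 2 = 15 beats.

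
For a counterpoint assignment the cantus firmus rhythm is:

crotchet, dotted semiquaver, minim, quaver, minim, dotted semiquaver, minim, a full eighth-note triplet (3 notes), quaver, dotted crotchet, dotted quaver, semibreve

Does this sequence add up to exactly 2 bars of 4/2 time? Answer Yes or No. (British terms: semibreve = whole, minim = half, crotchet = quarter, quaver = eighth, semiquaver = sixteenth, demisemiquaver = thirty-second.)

Yes

One bar of 4/2 = 64 thirty-second notes, so 2 bars = 128.
Working in thirty-second notes: crotchet = 8; dotted semiquaver = 3; minim = 16; quaver = 4; minim = 16; dotted semiquaver = 3; minim = 16; a full eighth-note triplet (3 notes) (three triplet eighths span one quarter) = 8; quaver = 4; dotted crotchet = 12; dotted quaver = 6; semibreve = 32.
Sum: 8 + 3 + 16 + 4 + 16 + 3 + 16 + 8 + 4 + 12 + 6 + 32 = 128.
128 equals 128, so the answer is Yes.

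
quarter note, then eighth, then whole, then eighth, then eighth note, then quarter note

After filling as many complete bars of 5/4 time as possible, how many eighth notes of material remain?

5

One bar of 5/4 = 10 eighth notes.
Express everything in eighth notes: quarter note = 2; eighth = 1; whole = 8; eighth = 1; eighth note = 1; quarter note = 2.
Sum: 2 + 1 + 8 + 1 + 1 + 2 = 15.
15 ÷ 10 = 1 complete bar with 5 eighth notes remaining.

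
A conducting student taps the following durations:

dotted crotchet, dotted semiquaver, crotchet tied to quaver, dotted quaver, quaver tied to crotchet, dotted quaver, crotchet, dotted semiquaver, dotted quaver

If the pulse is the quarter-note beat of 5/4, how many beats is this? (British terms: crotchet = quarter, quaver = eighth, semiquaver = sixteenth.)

8.5

One quarter-note beat = 8 thirty-second notes.
Each duration in thirty-second notes: dotted crotchet = 12; dotted semiquaver = 3; crotchet tied to quaver (crotchet + quaver) = 12; dotted quaver = 6; quaver tied to crotchet (quaver + crotchet) = 12; dotted quaver = 6; crotchet = 8; dotted semiquaver = 3; dotted quaver = 6.
Adding: 12 + 3 + 12 + 6 + 12 + 6 + 8 + 3 + 6 = 68.
68 ÷ 8 = 8.5 beats.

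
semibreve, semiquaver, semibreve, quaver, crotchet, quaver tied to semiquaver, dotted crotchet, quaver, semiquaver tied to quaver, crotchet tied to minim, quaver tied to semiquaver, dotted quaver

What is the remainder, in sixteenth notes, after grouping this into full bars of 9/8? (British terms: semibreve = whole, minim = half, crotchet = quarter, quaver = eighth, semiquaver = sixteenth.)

One bar of 9/8 = 18 sixteenth notes.
Each duration in sixteenth notes: semibreve = 16; semiquaver = 1; semibreve = 16; quaver = 2; crotchet = 4; quaver tied to semiquaver (quaver + semiquaver) = 3; dotted crotchet = 6; quaver = 2; semiquaver tied to quaver (semiquaver + quaver) = 3; crotchet tied to minim (crotchet + minim) = 12; quaver tied to semiquaver (quaver + semiquaver) = 3; dotted quaver = 3.
Altogether 16 + 1 + 16 + 2 + 4 + 3 + 6 + 2 + 3 + 12 + 3 + 3 = 71.
71 ÷ 18 = 3 complete bars with 17 sixteenth notes remaining.

17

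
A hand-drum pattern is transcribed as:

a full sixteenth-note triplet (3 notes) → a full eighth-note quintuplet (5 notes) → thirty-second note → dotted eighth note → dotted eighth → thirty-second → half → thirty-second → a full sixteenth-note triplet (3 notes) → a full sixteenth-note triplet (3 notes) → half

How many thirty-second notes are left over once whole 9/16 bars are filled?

One bar of 9/16 = 18 thirty-second notes.
Each duration in thirty-second notes: a full sixteenth-note triplet (3 notes) (three triplet sixteenths span one eighth) = 4; a full eighth-note quintuplet (5 notes) (five quintuplet eighths span one half) = 16; thirty-second note = 1; dotted eighth note = 6; dotted eighth = 6; thirty-second = 1; half = 16; thirty-second = 1; a full sixteenth-note triplet (3 notes) (three triplet sixteenths span one eighth) = 4; a full sixteenth-note triplet (3 notes) (three triplet sixteenths span one eighth) = 4; half = 16.
Adding: 4 + 16 + 1 + 6 + 6 + 1 + 16 + 1 + 4 + 4 + 16 = 75.
75 ÷ 18 = 4 complete bars with 3 thirty-second notes remaining.

3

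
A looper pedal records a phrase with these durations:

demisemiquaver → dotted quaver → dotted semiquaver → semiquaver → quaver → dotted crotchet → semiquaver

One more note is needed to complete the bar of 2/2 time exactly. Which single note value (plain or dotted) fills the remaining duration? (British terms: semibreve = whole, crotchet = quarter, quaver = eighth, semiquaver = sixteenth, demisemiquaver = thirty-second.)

The bar of 2/2 = 32 thirty-second notes.
Express everything in thirty-second notes: demisemiquaver = 1; dotted quaver = 6; dotted semiquaver = 3; semiquaver = 2; quaver = 4; dotted crotchet = 12; semiquaver = 2.
Total: 1 + 6 + 3 + 2 + 4 + 12 + 2 = 30.
Remaining: 32 − 30 = 2 thirty-second notes, which is a sixteenth note.

sixteenth note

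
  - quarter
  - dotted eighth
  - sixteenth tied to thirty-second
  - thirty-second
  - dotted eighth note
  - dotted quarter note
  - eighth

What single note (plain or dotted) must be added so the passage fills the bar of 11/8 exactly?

eighth note

The bar of 11/8 = 44 thirty-second notes.
In thirty-second notes: quarter = 8; dotted eighth = 6; sixteenth tied to thirty-second (sixteenth + thirty-second) = 3; thirty-second = 1; dotted eighth note = 6; dotted quarter note = 12; eighth = 4.
Altogether 8 + 6 + 3 + 1 + 6 + 12 + 4 = 40.
Remaining: 44 − 40 = 4 thirty-second notes, which is a eighth note.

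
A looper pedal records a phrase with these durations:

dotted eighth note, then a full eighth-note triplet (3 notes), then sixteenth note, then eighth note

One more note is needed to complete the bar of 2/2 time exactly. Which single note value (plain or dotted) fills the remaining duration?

dotted quarter note

The bar of 2/2 = 16 sixteenth notes.
Convert each value to sixteenth notes: dotted eighth note = 3; a full eighth-note triplet (3 notes) (three triplet eighths span one quarter) = 4; sixteenth note = 1; eighth note = 2.
Total: 3 + 4 + 1 + 2 = 10.
Remaining: 16 − 10 = 6 sixteenth notes, which is a dotted quarter note.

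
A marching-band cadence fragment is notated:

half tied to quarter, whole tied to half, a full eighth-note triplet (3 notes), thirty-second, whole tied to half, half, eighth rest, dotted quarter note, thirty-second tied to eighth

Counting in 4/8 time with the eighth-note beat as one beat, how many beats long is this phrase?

One eighth-note beat = 4 thirty-second notes.
Convert each value to thirty-second notes: half tied to quarter (half + quarter) = 24; whole tied to half (whole + half) = 48; a full eighth-note triplet (3 notes) (three triplet eighths span one quarter) = 8; thirty-second = 1; whole tied to half (whole + half) = 48; half = 16; eighth rest = 4; dotted quarter note = 12; thirty-second tied to eighth (thirty-second + eighth) = 5.
Total: 24 + 48 + 8 + 1 + 48 + 16 + 4 + 12 + 5 = 166.
166 ÷ 4 = 41.5 beats.

41.5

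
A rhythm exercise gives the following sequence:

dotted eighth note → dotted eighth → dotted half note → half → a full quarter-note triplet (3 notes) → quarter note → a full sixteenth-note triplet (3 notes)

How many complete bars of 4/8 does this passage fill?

One bar of 4/8 = 8 sixteenth notes.
Convert each value to sixteenth notes: dotted eighth note = 3; dotted eighth = 3; dotted half note = 12; half = 8; a full quarter-note triplet (3 notes) (three triplet quarters span one half) = 8; quarter note = 4; a full sixteenth-note triplet (3 notes) (three triplet sixteenths span one eighth) = 2.
Sum: 3 + 3 + 12 + 8 + 8 + 4 + 2 = 40.
40 ÷ 8 = 5 complete bars with 0 left over.

5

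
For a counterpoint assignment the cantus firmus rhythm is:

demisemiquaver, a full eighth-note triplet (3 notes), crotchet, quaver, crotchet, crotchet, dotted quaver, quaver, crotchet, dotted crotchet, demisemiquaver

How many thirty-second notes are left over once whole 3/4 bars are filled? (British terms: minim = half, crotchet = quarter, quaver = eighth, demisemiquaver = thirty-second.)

One bar of 3/4 = 24 thirty-second notes.
Each duration in thirty-second notes: demisemiquaver = 1; a full eighth-note triplet (3 notes) (three triplet eighths span one quarter) = 8; crotchet = 8; quaver = 4; crotchet = 8; crotchet = 8; dotted quaver = 6; quaver = 4; crotchet = 8; dotted crotchet = 12; demisemiquaver = 1.
Sum: 1 + 8 + 8 + 4 + 8 + 8 + 6 + 4 + 8 + 12 + 1 = 68.
68 ÷ 24 = 2 complete bars with 20 thirty-second notes remaining.

20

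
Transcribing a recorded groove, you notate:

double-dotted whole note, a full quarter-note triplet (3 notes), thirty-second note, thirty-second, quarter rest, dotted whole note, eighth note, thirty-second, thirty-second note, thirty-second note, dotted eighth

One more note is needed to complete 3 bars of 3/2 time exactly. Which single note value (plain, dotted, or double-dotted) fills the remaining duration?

3 bars of 3/2 = 144 thirty-second notes.
Working in thirty-second notes: double-dotted whole note = 56; a full quarter-note triplet (3 notes) (three triplet quarters span one half) = 16; thirty-second note = 1; thirty-second = 1; quarter rest = 8; dotted whole note = 48; eighth note = 4; thirty-second = 1; thirty-second note = 1; thirty-second note = 1; dotted eighth = 6.
Adding: 56 + 16 + 1 + 1 + 8 + 48 + 4 + 1 + 1 + 1 + 6 = 143.
Remaining: 144 − 143 = 1 thirty-second note, which is a thirty-second note.

thirty-second note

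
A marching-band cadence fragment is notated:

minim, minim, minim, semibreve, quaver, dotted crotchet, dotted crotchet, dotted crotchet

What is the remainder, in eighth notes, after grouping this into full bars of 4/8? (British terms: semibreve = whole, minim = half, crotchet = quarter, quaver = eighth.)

One bar of 4/8 = 4 eighth notes.
Convert each value to eighth notes: minim = 4; minim = 4; minim = 4; semibreve = 8; quaver = 1; dotted crotchet = 3; dotted crotchet = 3; dotted crotchet = 3.
Total: 4 + 4 + 4 + 8 + 1 + 3 + 3 + 3 = 30.
30 ÷ 4 = 7 complete bars with 2 eighth notes remaining.

2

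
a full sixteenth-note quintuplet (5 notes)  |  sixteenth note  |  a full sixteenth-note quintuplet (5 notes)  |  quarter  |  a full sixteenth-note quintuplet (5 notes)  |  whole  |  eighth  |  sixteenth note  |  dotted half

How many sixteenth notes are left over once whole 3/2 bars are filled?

0

One bar of 3/2 = 24 sixteenth notes.
Express everything in sixteenth notes: a full sixteenth-note quintuplet (5 notes) (five quintuplet sixteenths span one quarter) = 4; sixteenth note = 1; a full sixteenth-note quintuplet (5 notes) (five quintuplet sixteenths span one quarter) = 4; quarter = 4; a full sixteenth-note quintuplet (5 notes) (five quintuplet sixteenths span one quarter) = 4; whole = 16; eighth = 2; sixteenth note = 1; dotted half = 12.
Adding: 4 + 1 + 4 + 4 + 4 + 16 + 2 + 1 + 12 = 48.
48 ÷ 24 = 2 complete bars with 0 sixteenth notes remaining.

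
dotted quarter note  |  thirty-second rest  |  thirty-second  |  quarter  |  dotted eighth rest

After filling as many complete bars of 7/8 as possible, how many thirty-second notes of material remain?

0

One bar of 7/8 = 28 thirty-second notes.
Each duration in thirty-second notes: dotted quarter note = 12; thirty-second rest = 1; thirty-second = 1; quarter = 8; dotted eighth rest = 6.
Sum: 12 + 1 + 1 + 8 + 6 = 28.
28 ÷ 28 = 1 complete bar with 0 thirty-second notes remaining.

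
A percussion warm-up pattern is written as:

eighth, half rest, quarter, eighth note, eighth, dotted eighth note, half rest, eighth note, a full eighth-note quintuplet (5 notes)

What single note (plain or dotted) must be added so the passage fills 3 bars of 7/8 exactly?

dotted eighth note

3 bars of 7/8 = 42 sixteenth notes.
Working in sixteenth notes: eighth = 2; half rest = 8; quarter = 4; eighth note = 2; eighth = 2; dotted eighth note = 3; half rest = 8; eighth note = 2; a full eighth-note quintuplet (5 notes) (five quintuplet eighths span one half) = 8.
Sum: 2 + 8 + 4 + 2 + 2 + 3 + 8 + 2 + 8 = 39.
Remaining: 42 − 39 = 3 sixteenth notes, which is a dotted eighth note.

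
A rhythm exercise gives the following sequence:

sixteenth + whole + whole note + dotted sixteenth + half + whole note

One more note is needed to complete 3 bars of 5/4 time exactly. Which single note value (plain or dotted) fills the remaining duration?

3 bars of 5/4 = 120 thirty-second notes.
Each duration in thirty-second notes: sixteenth = 2; whole = 32; whole note = 32; dotted sixteenth = 3; half = 16; whole note = 32.
Altogether 2 + 32 + 32 + 3 + 16 + 32 = 117.
Remaining: 120 − 117 = 3 thirty-second notes, which is a dotted sixteenth note.

dotted sixteenth note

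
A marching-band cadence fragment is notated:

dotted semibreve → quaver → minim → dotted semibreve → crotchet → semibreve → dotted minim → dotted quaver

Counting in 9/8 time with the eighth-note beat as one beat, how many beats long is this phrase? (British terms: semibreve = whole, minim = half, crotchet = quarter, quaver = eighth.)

One eighth-note beat = 2 sixteenth notes.
Convert each value to sixteenth notes: dotted semibreve = 24; quaver = 2; minim = 8; dotted semibreve = 24; crotchet = 4; semibreve = 16; dotted minim = 12; dotted quaver = 3.
Altogether 24 + 2 + 8 + 24 + 4 + 16 + 12 + 3 = 93.
93 ÷ 2 = 46.5 beats.

46.5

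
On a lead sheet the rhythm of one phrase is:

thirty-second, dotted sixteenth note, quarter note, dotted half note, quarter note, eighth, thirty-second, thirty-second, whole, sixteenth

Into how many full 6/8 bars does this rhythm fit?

3

One bar of 6/8 = 24 thirty-second notes.
Convert each value to thirty-second notes: thirty-second = 1; dotted sixteenth note = 3; quarter note = 8; dotted half note = 24; quarter note = 8; eighth = 4; thirty-second = 1; thirty-second = 1; whole = 32; sixteenth = 2.
Altogether 1 + 3 + 8 + 24 + 8 + 4 + 1 + 1 + 32 + 2 = 84.
84 ÷ 24 = 3 complete bars with 12 left over.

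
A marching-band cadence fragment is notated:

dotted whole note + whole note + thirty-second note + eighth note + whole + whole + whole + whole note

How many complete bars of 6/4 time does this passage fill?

4

One bar of 6/4 = 48 thirty-second notes.
Express everything in thirty-second notes: dotted whole note = 48; whole note = 32; thirty-second note = 1; eighth note = 4; whole = 32; whole = 32; whole = 32; whole note = 32.
Altogether 48 + 32 + 1 + 4 + 32 + 32 + 32 + 32 = 213.
213 ÷ 48 = 4 complete bars with 21 left over.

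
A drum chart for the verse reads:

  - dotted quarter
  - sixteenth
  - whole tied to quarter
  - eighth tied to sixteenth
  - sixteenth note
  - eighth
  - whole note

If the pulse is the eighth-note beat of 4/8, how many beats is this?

24.5

One eighth-note beat = 2 sixteenth notes.
Working in sixteenth notes: dotted quarter = 6; sixteenth = 1; whole tied to quarter (whole + quarter) = 20; eighth tied to sixteenth (eighth + sixteenth) = 3; sixteenth note = 1; eighth = 2; whole note = 16.
Adding: 6 + 1 + 20 + 3 + 1 + 2 + 16 = 49.
49 ÷ 2 = 24.5 beats.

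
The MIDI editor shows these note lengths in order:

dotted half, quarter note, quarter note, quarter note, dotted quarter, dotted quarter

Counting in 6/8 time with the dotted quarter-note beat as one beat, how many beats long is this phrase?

6

One dotted quarter-note beat = 3 eighth notes.
Express everything in eighth notes: dotted half = 6; quarter note = 2; quarter note = 2; quarter note = 2; dotted quarter = 3; dotted quarter = 3.
Total: 6 + 2 + 2 + 2 + 3 + 3 = 18.
18 ÷ 3 = 6 beats.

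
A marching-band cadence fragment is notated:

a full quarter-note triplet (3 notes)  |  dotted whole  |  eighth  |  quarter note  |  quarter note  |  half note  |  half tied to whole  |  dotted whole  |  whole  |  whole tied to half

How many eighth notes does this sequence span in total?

In eighth notes: a full quarter-note triplet (3 notes) (three triplet quarters span one half) = 4; dotted whole = 12; eighth = 1; quarter note = 2; quarter note = 2; half note = 4; half tied to whole (half + whole) = 12; dotted whole = 12; whole = 8; whole tied to half (whole + half) = 12.
Total: 4 + 12 + 1 + 2 + 2 + 4 + 12 + 12 + 8 + 12 = 69 eighth notes.

69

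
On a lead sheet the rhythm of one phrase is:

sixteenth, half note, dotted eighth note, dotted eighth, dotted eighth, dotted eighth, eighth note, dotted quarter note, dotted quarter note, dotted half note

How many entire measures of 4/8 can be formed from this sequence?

One bar of 4/8 = 8 sixteenth notes.
Express everything in sixteenth notes: sixteenth = 1; half note = 8; dotted eighth note = 3; dotted eighth = 3; dotted eighth = 3; dotted eighth = 3; eighth note = 2; dotted quarter note = 6; dotted quarter note = 6; dotted half note = 12.
Adding: 1 + 8 + 3 + 3 + 3 + 3 + 2 + 6 + 6 + 12 = 47.
47 ÷ 8 = 5 complete bars with 7 left over.

5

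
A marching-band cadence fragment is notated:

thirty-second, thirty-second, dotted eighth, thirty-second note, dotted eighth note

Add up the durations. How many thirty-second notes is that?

15

Convert each value to thirty-second notes: thirty-second = 1; thirty-second = 1; dotted eighth = 6; thirty-second note = 1; dotted eighth note = 6.
Adding: 1 + 1 + 6 + 1 + 6 = 15 thirty-second notes.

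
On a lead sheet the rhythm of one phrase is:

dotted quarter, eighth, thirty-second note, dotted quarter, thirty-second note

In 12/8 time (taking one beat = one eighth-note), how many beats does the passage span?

One eighth-note beat = 4 thirty-second notes.
Each duration in thirty-second notes: dotted quarter = 12; eighth = 4; thirty-second note = 1; dotted quarter = 12; thirty-second note = 1.
Sum: 12 + 4 + 1 + 12 + 1 = 30.
30 ÷ 4 = 7.5 beats.

7.5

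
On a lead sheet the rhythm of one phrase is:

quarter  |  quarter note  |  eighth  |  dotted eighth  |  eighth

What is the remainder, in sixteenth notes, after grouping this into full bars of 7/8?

1

One bar of 7/8 = 14 sixteenth notes.
Each duration in sixteenth notes: quarter = 4; quarter note = 4; eighth = 2; dotted eighth = 3; eighth = 2.
Adding: 4 + 4 + 2 + 3 + 2 = 15.
15 ÷ 14 = 1 complete bar with 1 sixteenth note remaining.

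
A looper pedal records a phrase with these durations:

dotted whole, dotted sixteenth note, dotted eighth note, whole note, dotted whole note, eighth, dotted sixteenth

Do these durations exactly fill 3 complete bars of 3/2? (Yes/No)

One bar of 3/2 = 48 thirty-second notes, so 3 bars = 144.
In thirty-second notes: dotted whole = 48; dotted sixteenth note = 3; dotted eighth note = 6; whole note = 32; dotted whole note = 48; eighth = 4; dotted sixteenth = 3.
Sum: 48 + 3 + 6 + 32 + 48 + 4 + 3 = 144.
144 equals 144, so the answer is Yes.

Yes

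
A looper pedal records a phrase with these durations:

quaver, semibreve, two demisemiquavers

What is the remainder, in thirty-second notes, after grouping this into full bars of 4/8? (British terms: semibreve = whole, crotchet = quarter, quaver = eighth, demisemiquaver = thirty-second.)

6

One bar of 4/8 = 16 thirty-second notes.
Convert each value to thirty-second notes: quaver = 4; semibreve = 32; demisemiquaver = 1; demisemiquaver = 1.
Total: 4 + 32 + 1 + 1 = 38.
38 ÷ 16 = 2 complete bars with 6 thirty-second notes remaining.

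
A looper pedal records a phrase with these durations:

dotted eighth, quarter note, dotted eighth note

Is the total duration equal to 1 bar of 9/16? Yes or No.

No

One bar of 9/16 = 9 sixteenth notes.
Express everything in sixteenth notes: dotted eighth = 3; quarter note = 4; dotted eighth note = 3.
Adding: 3 + 4 + 3 = 10.
10 exceeds 9, so the answer is No.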